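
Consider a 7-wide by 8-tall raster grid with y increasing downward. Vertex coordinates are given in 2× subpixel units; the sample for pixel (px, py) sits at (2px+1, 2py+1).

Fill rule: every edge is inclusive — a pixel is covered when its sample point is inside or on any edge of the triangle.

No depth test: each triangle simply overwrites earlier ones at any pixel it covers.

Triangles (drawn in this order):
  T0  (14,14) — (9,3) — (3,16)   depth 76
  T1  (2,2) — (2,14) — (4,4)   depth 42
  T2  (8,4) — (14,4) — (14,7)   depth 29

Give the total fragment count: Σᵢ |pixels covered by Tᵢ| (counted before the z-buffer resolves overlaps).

T0:
  2·area = 131  (B↔C swapped to make it positive)
  edge (14, 14)→(3, 16): d=(-11,2) inclusive
  edge (3, 16)→(9, 3): d=(6,-13) inclusive
  edge (9, 3)→(14, 14): d=(5,11) inclusive
    (4,1)@(9, 3): e=[131,0,0] → #  [on edge]
    (5,1)@(11, 3): e=[127,26,-22] → ·
    (4,2)@(9, 5): e=[109,12,10] → #
    (5,2)@(11, 5): e=[105,38,-12] → ·
    (4,3)@(9, 7): e=[87,24,20] → #
    (5,3)@(11, 7): e=[83,50,-2] → ·
    (3,4)@(7, 9): e=[69,10,52] → #
    (5,4)@(11, 9): e=[61,62,8] → #
    (6,4)@(13, 9): e=[57,88,-14] → ·
    (3,5)@(7, 11): e=[47,22,62] → #
    (6,5)@(13, 11): e=[35,100,-4] → ·
    (2,6)@(5, 13): e=[29,8,94] → #
  covered (16 px):
    · · · · · · ·
    · · · · # · ·
    · · · · # · ·
    · · · · # · ·
    · · · # # # ·
    · · · # # # ·
    · · # # # # #
    · · # # · · ·
T1:
  2·area = 24  (B↔C swapped to make it positive)
  edge (2, 2)→(4, 4): d=(2,2) inclusive
  edge (4, 4)→(2, 14): d=(-2,10) inclusive
  edge (2, 14)→(2, 2): d=(0,-12) inclusive
    (0,0)@(1, 1): e=[0,36,-12] → ·  [on edge]
    (1,1)@(3, 3): e=[0,12,12] → #  [on edge]
    (2,1)@(5, 3): e=[-4,-8,36] → ·
    (1,2)@(3, 5): e=[4,8,12] → #
    (2,2)@(5, 5): e=[0,-12,36] → ·  [on edge]
    (1,3)@(3, 7): e=[8,4,12] → #
    (2,3)@(5, 7): e=[4,-16,36] → ·
    (3,3)@(7, 7): e=[0,-36,60] → ·  [on edge]
    (1,4)@(3, 9): e=[12,0,12] → #  [on edge]
    (2,4)@(5, 9): e=[8,-20,36] → ·
    (4,4)@(9, 9): e=[0,-60,84] → ·  [on edge]
    (1,5)@(3, 11): e=[16,-4,12] → ·
    (5,5)@(11, 11): e=[0,-84,108] → ·  [on edge]
    (6,6)@(13, 13): e=[0,-108,132] → ·  [on edge]
  covered (4 px):
    · · · · · · ·
    · # · · · · ·
    · # · · · · ·
    · # · · · · ·
    · # · · · · ·
    · · · · · · ·
    · · · · · · ·
    · · · · · · ·
T2:
  2·area = 18
  edge (8, 4)→(14, 4): d=(6,0) inclusive
  edge (14, 4)→(14, 7): d=(0,3) inclusive
  edge (14, 7)→(8, 4): d=(-6,-3) inclusive
    (5,2)@(11, 5): e=[6,9,3] → #
    (6,2)@(13, 5): e=[6,3,9] → #
    (5,3)@(11, 7): e=[18,9,-9] → ·
    (6,3)@(13, 7): e=[18,3,-3] → ·
  covered (2 px):
    · · · · · · ·
    · · · · · · ·
    · · · · · # #
    · · · · · · ·
    · · · · · · ·
    · · · · · · ·
    · · · · · · ·
    · · · · · · ·

Answer: 22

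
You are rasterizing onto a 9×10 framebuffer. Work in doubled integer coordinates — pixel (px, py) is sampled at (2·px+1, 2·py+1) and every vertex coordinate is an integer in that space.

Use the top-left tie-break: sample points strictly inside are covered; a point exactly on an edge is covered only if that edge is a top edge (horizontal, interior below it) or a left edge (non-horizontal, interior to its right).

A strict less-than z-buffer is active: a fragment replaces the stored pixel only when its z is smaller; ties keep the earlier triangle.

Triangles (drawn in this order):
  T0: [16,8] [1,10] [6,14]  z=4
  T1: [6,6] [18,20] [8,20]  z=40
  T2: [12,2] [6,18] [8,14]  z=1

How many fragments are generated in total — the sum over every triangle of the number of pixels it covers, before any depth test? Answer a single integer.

T0:
  2·area = 70  (B↔C swapped to make it positive)
  edge (16, 8)→(6, 14): d=(-10,6) right/bottom  bias=-1
  edge (6, 14)→(1, 10): d=(-5,-4) top-left  bias=+0
  edge (1, 10)→(16, 8): d=(15,-2) top-left  bias=+0
    (4,4)@(9, 9): e=[32,37,1] → █
    (5,4)@(11, 9): e=[20,45,5] → █
    (6,4)@(13, 9): e=[8,53,9] → █
    (7,4)@(15, 9): e=[-4,61,13] → ·
    (1,5)@(3, 11): e=[48,3,19] → █
    (2,5)@(5, 11): e=[36,11,23] → █
    (3,5)@(7, 11): e=[24,19,27] → █
    (5,5)@(11, 11): e=[0,35,35] → ·  [on edge]
    (6,5)@(13, 11): e=[-12,43,39] → ·
    (1,6)@(3, 13): e=[28,-7,49] → ·
    (2,6)@(5, 13): e=[16,1,53] → █
    (4,6)@(9, 13): e=[-8,17,61] → ·
    (0,8)@(1, 17): e=[0,-35,105] → ·  [on edge]
  covered (9 px):
    · · · · · · · · ·
    · · · · · · · · ·
    · · · · · · · · ·
    · · · · · · · · ·
    · · · · █ █ █ · ·
    · █ █ █ █ · · · ·
    · · █ █ · · · · ·
    · · · · · · · · ·
    · · · · · · · · ·
    · · · · · · · · ·
T1:
  2·area = 140
  edge (6, 6)→(18, 20): d=(12,14) right/bottom  bias=-1
  edge (18, 20)→(8, 20): d=(-10,0) right/bottom  bias=-1
  edge (8, 20)→(6, 6): d=(-2,-14) top-left  bias=+0
    (3,4)@(7, 9): e=[22,110,8] → █
    (4,4)@(9, 9): e=[-6,110,36] → ·
    (3,5)@(7, 11): e=[46,90,4] → █
    (4,5)@(9, 11): e=[18,90,32] → █
    (5,5)@(11, 11): e=[-10,90,60] → ·
    (3,6)@(7, 13): e=[70,70,0] → █  [on edge]
    (5,6)@(11, 13): e=[14,70,56] → █
    (6,6)@(13, 13): e=[-14,70,84] → ·
    (3,7)@(7, 15): e=[94,50,-4] → ·
    (4,7)@(9, 15): e=[66,50,24] → █
    (6,7)@(13, 15): e=[10,50,80] → █
    (7,7)@(15, 15): e=[-18,50,108] → ·
  covered (18 px):
    · · · · · · · · ·
    · · · · · · · · ·
    · · · · · · · · ·
    · · · · · · · · ·
    · · · █ · · · · ·
    · · · █ █ · · · ·
    · · · █ █ █ · · ·
    · · · · █ █ █ · ·
    · · · · █ █ █ █ ·
    · · · · █ █ █ █ █
T2:
  2·area = 8  (B↔C swapped to make it positive)
  edge (12, 2)→(8, 14): d=(-4,12) right/bottom  bias=-1
  edge (8, 14)→(6, 18): d=(-2,4) right/bottom  bias=-1
  edge (6, 18)→(12, 2): d=(6,-16) top-left  bias=+0
    (5,2)@(11, 5): e=[0,6,2] → ·  [on edge]
    (4,5)@(9, 11): e=[0,2,6] → ·  [on edge]
    (3,8)@(7, 17): e=[0,-2,10] → ·  [on edge]
  covered (0 px):
    · · · · · · · · ·
    · · · · · · · · ·
    · · · · · · · · ·
    · · · · · · · · ·
    · · · · · · · · ·
    · · · · · · · · ·
    · · · · · · · · ·
    · · · · · · · · ·
    · · · · · · · · ·
    · · · · · · · · ·

Final: 27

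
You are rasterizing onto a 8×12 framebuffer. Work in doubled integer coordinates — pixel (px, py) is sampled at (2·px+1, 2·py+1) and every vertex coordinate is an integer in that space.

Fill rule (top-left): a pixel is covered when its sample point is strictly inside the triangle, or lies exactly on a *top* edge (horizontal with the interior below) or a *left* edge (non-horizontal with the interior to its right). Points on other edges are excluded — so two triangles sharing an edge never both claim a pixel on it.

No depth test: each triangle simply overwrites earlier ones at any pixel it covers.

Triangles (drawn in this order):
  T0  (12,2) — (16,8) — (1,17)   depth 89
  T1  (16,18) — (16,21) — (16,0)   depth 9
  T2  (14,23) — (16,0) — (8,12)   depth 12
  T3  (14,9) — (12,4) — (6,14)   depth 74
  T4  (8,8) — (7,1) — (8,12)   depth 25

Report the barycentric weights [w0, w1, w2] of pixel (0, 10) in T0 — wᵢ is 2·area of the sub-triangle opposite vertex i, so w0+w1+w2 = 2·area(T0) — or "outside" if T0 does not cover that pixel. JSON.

T0:
  2·area = 126
  edge (12, 2)→(16, 8): d=(4,6) right/bottom  bias=-1
  edge (16, 8)→(1, 17): d=(-15,9) right/bottom  bias=-1
  edge (1, 17)→(12, 2): d=(11,-15) top-left  bias=+0
    (5,2)@(11, 5): e=[18,90,18] → #
    (6,2)@(13, 5): e=[6,72,48] → #
    (7,2)@(15, 5): e=[-6,54,78] → ·
    (4,3)@(9, 7): e=[38,78,10] → #
    (7,3)@(15, 7): e=[2,24,100] → #
    (3,4)@(7, 9): e=[58,66,2] → #
    (7,4)@(15, 9): e=[10,-6,122] → ·
    (3,5)@(7, 11): e=[66,36,24] → #
    (5,5)@(11, 11): e=[42,0,84] → ·  [on edge]
    (6,5)@(13, 11): e=[30,-18,114] → ·
    (2,6)@(5, 13): e=[86,24,16] → #
    (4,6)@(9, 13): e=[62,-12,76] → ·
    (0,8)@(1, 17): e=[126,0,0] → ·  [on edge]
  covered (15 px):
    · · · · · · · ·
    · · · · · · · ·
    · · · · · # # ·
    · · · · # # # #
    · · · # # # # ·
    · · · # # · · ·
    · · # # · · · ·
    · # · · · · · ·
    · · · · · · · ·
    · · · · · · · ·
    · · · · · · · ·
    · · · · · · · ·
T1:
  degenerate (2·area = 0) — covers nothing
T2:
  2·area = 160  (B↔C swapped to make it positive)
  edge (14, 23)→(8, 12): d=(-6,-11) top-left  bias=+0
  edge (8, 12)→(16, 0): d=(8,-12) top-left  bias=+0
  edge (16, 0)→(14, 23): d=(-2,23) right/bottom  bias=-1
    (7,1)@(15, 3): e=[131,12,17] → #
    (6,2)@(13, 5): e=[97,4,59] → #
    (6,3)@(13, 7): e=[85,20,55] → #
    (5,4)@(11, 9): e=[51,12,97] → #
    (4,5)@(9, 11): e=[17,4,139] → #
    (4,6)@(9, 13): e=[5,20,135] → #
    (7,6)@(15, 13): e=[71,92,-3] → ·
    (4,7)@(9, 15): e=[-7,36,131] → ·
    (5,7)@(11, 15): e=[15,60,85] → #
    (7,7)@(15, 15): e=[59,108,-7] → ·
    (5,8)@(11, 17): e=[3,76,81] → #
    (7,8)@(15, 17): e=[47,124,-11] → ·
  covered (21 px):
    · · · · · · · ·
    · · · · · · · #
    · · · · · · # #
    · · · · · · # #
    · · · · · # # #
    · · · · # # # #
    · · · · # # # ·
    · · · · · # # ·
    · · · · · # # ·
    · · · · · · # ·
    · · · · · · # ·
    · · · · · · · ·
T3:
  2·area = 50  (B↔C swapped to make it positive)
  edge (14, 9)→(6, 14): d=(-8,5) right/bottom  bias=-1
  edge (6, 14)→(12, 4): d=(6,-10) top-left  bias=+0
  edge (12, 4)→(14, 9): d=(2,5) right/bottom  bias=-1
    (5,3)@(11, 7): e=[31,8,11] → #
    (6,3)@(13, 7): e=[21,28,1] → #
    (7,3)@(15, 7): e=[11,48,-9] → ·
    (4,4)@(9, 9): e=[25,0,25] → #  [on edge]
    (7,4)@(15, 9): e=[-5,60,-5] → ·
    (4,5)@(9, 11): e=[9,12,29] → #
    (5,5)@(11, 11): e=[-1,32,19] → ·
    (6,5)@(13, 11): e=[-11,52,9] → ·
    (3,6)@(7, 13): e=[3,4,43] → #
    (4,6)@(9, 13): e=[-7,24,33] → ·
    (3,7)@(7, 15): e=[-13,16,47] → ·
    (1,9)@(3, 19): e=[-25,0,75] → ·  [on edge]
  covered (7 px):
    · · · · · · · ·
    · · · · · · · ·
    · · · · · · · ·
    · · · · · # # ·
    · · · · # # # ·
    · · · · # · · ·
    · · · # · · · ·
    · · · · · · · ·
    · · · · · · · ·
    · · · · · · · ·
    · · · · · · · ·
    · · · · · · · ·
T4:
  2·area = 4  (B↔C swapped to make it positive)
  edge (8, 8)→(8, 12): d=(0,4) right/bottom  bias=-1
  edge (8, 12)→(7, 1): d=(-1,-11) top-left  bias=+0
  edge (7, 1)→(8, 8): d=(1,7) right/bottom  bias=-1
    (3,0)@(7, 1): e=[4,0,0] → ·  [on edge]
    (4,7)@(9, 15): e=[-4,8,0] → ·  [on edge]
    (4,11)@(9, 23): e=[-4,0,8] → ·  [on edge]
  covered (0 px):
    · · · · · · · ·
    · · · · · · · ·
    · · · · · · · ·
    · · · · · · · ·
    · · · · · · · ·
    · · · · · · · ·
    · · · · · · · ·
    · · · · · · · ·
    · · · · · · · ·
    · · · · · · · ·
    · · · · · · · ·
    · · · · · · · ·

Final: "outside"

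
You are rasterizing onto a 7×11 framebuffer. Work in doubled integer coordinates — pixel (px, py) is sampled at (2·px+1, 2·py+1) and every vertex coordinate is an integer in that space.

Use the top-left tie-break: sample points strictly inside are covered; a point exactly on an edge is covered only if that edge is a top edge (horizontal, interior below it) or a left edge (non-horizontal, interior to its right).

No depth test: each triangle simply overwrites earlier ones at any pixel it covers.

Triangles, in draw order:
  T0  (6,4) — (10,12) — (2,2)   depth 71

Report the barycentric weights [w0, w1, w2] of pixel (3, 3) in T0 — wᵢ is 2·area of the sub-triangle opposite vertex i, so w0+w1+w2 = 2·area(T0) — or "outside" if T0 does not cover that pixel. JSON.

T0:
  2·area = 24
  edge (6, 4)→(10, 12): d=(4,8) right/bottom  bias=-1
  edge (10, 12)→(2, 2): d=(-8,-10) top-left  bias=+0
  edge (2, 2)→(6, 4): d=(4,2) right/bottom  bias=-1
    (1,1)@(3, 3): e=[20,2,2] → #
    (2,1)@(5, 3): e=[4,22,-2] → ·
    (1,2)@(3, 5): e=[28,-14,10] → ·
    (2,2)@(5, 5): e=[12,6,6] → #
    (3,2)@(7, 5): e=[-4,26,2] → ·
    (2,3)@(5, 7): e=[20,-10,14] → ·
    (3,3)@(7, 7): e=[4,10,10] → #
    (4,3)@(9, 7): e=[-12,30,6] → ·
    (3,4)@(7, 9): e=[12,-6,18] → ·
  covered (3 px):
    · · · · · · ·
    · # · · · · ·
    · · # · · · ·
    · · · # · · ·
    · · · · · · ·
    · · · · · · ·
    · · · · · · ·
    · · · · · · ·
    · · · · · · ·
    · · · · · · ·
    · · · · · · ·

Final: [10,10,4]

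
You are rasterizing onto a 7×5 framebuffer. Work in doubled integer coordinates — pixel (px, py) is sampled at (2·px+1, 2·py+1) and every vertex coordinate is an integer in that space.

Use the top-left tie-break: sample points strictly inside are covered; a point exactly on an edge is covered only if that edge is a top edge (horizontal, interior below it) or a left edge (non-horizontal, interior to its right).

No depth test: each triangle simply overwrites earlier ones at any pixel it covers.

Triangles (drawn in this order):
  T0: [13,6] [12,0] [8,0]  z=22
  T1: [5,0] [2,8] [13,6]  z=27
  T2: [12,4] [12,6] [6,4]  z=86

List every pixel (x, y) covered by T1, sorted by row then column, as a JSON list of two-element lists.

T0:
  2·area = 24  (B↔C swapped to make it positive)
  edge (13, 6)→(8, 0): d=(-5,-6) top-left  bias=+0
  edge (8, 0)→(12, 0): d=(4,0) top-left  bias=+0
  edge (12, 0)→(13, 6): d=(1,6) right/bottom  bias=-1
    (4,0)@(9, 1): e=[1,4,19] → #
    (5,0)@(11, 1): e=[13,4,7] → #
    (6,0)@(13, 1): e=[25,4,-5] → ·
    (4,1)@(9, 3): e=[-9,12,21] → ·
    (5,1)@(11, 3): e=[3,12,9] → #
    (6,1)@(13, 3): e=[15,12,-3] → ·
    (5,2)@(11, 5): e=[-7,20,11] → ·
  covered (3 px):
    · · · · # # ·
    · · · · · # ·
    · · · · · · ·
    · · · · · · ·
    · · · · · · ·
T1:
  2·area = 82  (B↔C swapped to make it positive)
  edge (5, 0)→(13, 6): d=(8,6) right/bottom  bias=-1
  edge (13, 6)→(2, 8): d=(-11,2) right/bottom  bias=-1
  edge (2, 8)→(5, 0): d=(3,-8) top-left  bias=+0
    (2,0)@(5, 1): e=[8,71,3] → #
    (3,0)@(7, 1): e=[-4,67,19] → ·
    (2,1)@(5, 3): e=[24,49,9] → #
    (3,1)@(7, 3): e=[12,45,25] → #
    (4,1)@(9, 3): e=[0,41,41] → ·  [on edge]
    (2,2)@(5, 5): e=[40,27,15] → #
    (4,2)@(9, 5): e=[16,19,47] → #
    (5,2)@(11, 5): e=[4,15,63] → #
    (6,2)@(13, 5): e=[-8,11,79] → ·
    (1,3)@(3, 7): e=[68,9,5] → #
    (4,3)@(9, 7): e=[32,-3,53] → ·
    (5,3)@(11, 7): e=[20,-7,69] → ·
  covered (10 px):
    · · # · · · ·
    · · # # · · ·
    · · # # # # ·
    · # # # · · ·
    · · · · · · ·
T2:
  2·area = 12
  edge (12, 4)→(12, 6): d=(0,2) right/bottom  bias=-1
  edge (12, 6)→(6, 4): d=(-6,-2) top-left  bias=+0
  edge (6, 4)→(12, 4): d=(6,0) top-left  bias=+0
    (1,1)@(3, 3): e=[18,0,-6] → ·  [on edge]
    (4,2)@(9, 5): e=[6,0,6] → #  [on edge]
    (5,2)@(11, 5): e=[2,4,6] → #
    (6,2)@(13, 5): e=[-2,8,6] → ·
    (4,3)@(9, 7): e=[6,-12,18] → ·
    (5,3)@(11, 7): e=[2,-8,18] → ·
  covered (2 px):
    · · · · · · ·
    · · · · · · ·
    · · · · # # ·
    · · · · · · ·
    · · · · · · ·

Answer: [[2,0],[2,1],[3,1],[2,2],[3,2],[4,2],[5,2],[1,3],[2,3],[3,3]]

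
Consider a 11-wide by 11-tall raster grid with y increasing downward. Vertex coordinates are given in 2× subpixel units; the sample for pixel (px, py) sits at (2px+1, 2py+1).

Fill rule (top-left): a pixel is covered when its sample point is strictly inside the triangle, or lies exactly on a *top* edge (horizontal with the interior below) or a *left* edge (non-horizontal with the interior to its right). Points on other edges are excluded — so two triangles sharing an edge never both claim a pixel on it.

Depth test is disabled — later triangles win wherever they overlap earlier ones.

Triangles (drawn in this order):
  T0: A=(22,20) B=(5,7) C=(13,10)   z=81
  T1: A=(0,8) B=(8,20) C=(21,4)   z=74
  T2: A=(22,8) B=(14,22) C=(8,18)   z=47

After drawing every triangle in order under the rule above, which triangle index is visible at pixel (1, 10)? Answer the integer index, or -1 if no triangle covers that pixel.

T0:
  2·area = 53
  edge (22, 20)→(5, 7): d=(-17,-13) top-left  bias=+0
  edge (5, 7)→(13, 10): d=(8,3) right/bottom  bias=-1
  edge (13, 10)→(22, 20): d=(9,10) right/bottom  bias=-1
    (2,3)@(5, 7): e=[0,0,53] → .  [on edge]
    (4,4)@(9, 9): e=[18,4,31] → X
    (5,4)@(11, 9): e=[44,-2,11] → .
    (4,5)@(9, 11): e=[-16,20,49] → .
    (5,5)@(11, 11): e=[10,14,29] → X
    (6,5)@(13, 11): e=[36,8,9] → X
    (7,5)@(15, 11): e=[62,2,-11] → .
    (5,6)@(11, 13): e=[-24,30,47] → .
    (6,6)@(13, 13): e=[2,24,27] → X
    (7,6)@(15, 13): e=[28,18,7] → X
    (8,6)@(17, 13): e=[54,12,-13] → .
    (10,6)@(21, 13): e=[106,0,-53] → .  [on edge]
  covered (8 px):
    . . . . . . . . . . .
    . . . . . . . . . . .
    . . . . . . . . . . .
    . . . . . . . . . . .
    . . . . X . . . . . .
    . . . . . X X . . . .
    . . . . . . X X . . .
    . . . . . . . . X . .
    . . . . . . . . . X .
    . . . . . . . . . . X
    . . . . . . . . . . .
T1:
  2·area = 284  (B↔C swapped to make it positive)
  edge (0, 8)→(21, 4): d=(21,-4) top-left  bias=+0
  edge (21, 4)→(8, 20): d=(-13,16) right/bottom  bias=-1
  edge (8, 20)→(0, 8): d=(-8,-12) top-left  bias=+0
    (8,2)@(17, 5): e=[5,51,228] → X
    (9,2)@(19, 5): e=[13,19,252] → X
    (10,2)@(21, 5): e=[21,-13,276] → .
    (3,3)@(7, 7): e=[7,185,92] → X
    (4,3)@(9, 7): e=[15,153,116] → X
    (5,3)@(11, 7): e=[23,121,140] → X
    (6,3)@(13, 7): e=[31,89,164] → X
    (7,3)@(15, 7): e=[39,57,188] → X
    (9,3)@(19, 7): e=[55,-7,236] → .
    (0,4)@(1, 9): e=[25,255,4] → X
    (1,4)@(3, 9): e=[33,223,28] → X
    (2,4)@(5, 9): e=[41,191,52] → X
  covered (34 px):
    . . . . . . . . . . .
    . . . . . . . . . . .
    . . . . . . . . X X .
    . . . X X X X X X . .
    X X X X X X X X . . .
    . X X X X X X X . . .
    . . X X X X X . . . .
    . . X X X X . . . . .
    . . . X X . . . . . .
    . . . . . . . . . . .
    . . . . . . . . . . .
T2:
  2·area = 116
  edge (22, 8)→(14, 22): d=(-8,14) right/bottom  bias=-1
  edge (14, 22)→(8, 18): d=(-6,-4) top-left  bias=+0
  edge (8, 18)→(22, 8): d=(14,-10) top-left  bias=+0
    (10,4)@(21, 9): e=[6,106,4] → X
    (9,5)@(19, 11): e=[18,86,12] → X
    (10,5)@(21, 11): e=[-10,94,32] → .
    (7,6)@(15, 13): e=[58,58,0] → X  [on edge]
    (8,6)@(17, 13): e=[30,66,20] → X
    (10,6)@(21, 13): e=[-26,82,60] → .
    (6,7)@(13, 15): e=[70,38,8] → X
    (9,7)@(19, 15): e=[-14,62,68] → .
    (5,8)@(11, 17): e=[82,18,16] → X
    (8,8)@(17, 17): e=[-2,42,76] → .
    (5,9)@(11, 19): e=[66,6,44] → X
    (8,9)@(17, 19): e=[-18,30,104] → .
  covered (15 px):
    . . . . . . . . . . .
    . . . . . . . . . . .
    . . . . . . . . . . .
    . . . . . . . . . . .
    . . . . . . . . . . X
    . . . . . . . . . X .
    . . . . . . . X X X .
    . . . . . . X X X . .
    . . . . . X X X . . .
    . . . . . X X X . . .
    . . . . . . X . . . .

Z-buffer (winner per pixel, '.' = empty):
  . . . . . . . . . . .
  . . . . . . . . . . .
  . . . . . . . . 1 1 .
  . . . 1 1 1 1 1 1 . .
  1 1 1 1 1 1 1 1 . . 2
  . 1 1 1 1 1 1 1 . 2 .
  . . 1 1 1 1 1 2 2 2 .
  . . 1 1 1 1 2 2 2 . .
  . . . 1 1 2 2 2 . 0 .
  . . . . . 2 2 2 . . 0
  . . . . . . 2 . . . .

Final: -1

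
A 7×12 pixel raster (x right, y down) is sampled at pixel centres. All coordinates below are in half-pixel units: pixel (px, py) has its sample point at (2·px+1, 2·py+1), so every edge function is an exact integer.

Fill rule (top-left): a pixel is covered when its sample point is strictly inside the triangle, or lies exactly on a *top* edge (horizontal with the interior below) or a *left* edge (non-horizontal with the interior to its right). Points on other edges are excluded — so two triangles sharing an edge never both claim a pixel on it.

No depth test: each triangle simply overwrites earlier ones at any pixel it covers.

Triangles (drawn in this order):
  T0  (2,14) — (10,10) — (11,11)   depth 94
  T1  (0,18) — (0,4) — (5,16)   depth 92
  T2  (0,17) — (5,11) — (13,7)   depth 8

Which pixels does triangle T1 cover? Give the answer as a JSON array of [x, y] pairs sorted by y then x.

T0:
  2·area = 12
  edge (2, 14)→(10, 10): d=(8,-4) top-left  bias=+0
  edge (10, 10)→(11, 11): d=(1,1) right/bottom  bias=-1
  edge (11, 11)→(2, 14): d=(-9,3) right/bottom  bias=-1
    (0,0)@(1, 1): e=[-108,0,120] → ·  [on edge]
    (1,1)@(3, 3): e=[-84,0,96] → ·  [on edge]
    (2,2)@(5, 5): e=[-60,0,72] → ·  [on edge]
    (3,3)@(7, 7): e=[-36,0,48] → ·  [on edge]
    (4,4)@(9, 9): e=[-12,0,24] → ·  [on edge]
    (4,5)@(9, 11): e=[4,2,6] → #
    (5,5)@(11, 11): e=[12,0,0] → ·  [on edge]
    (2,6)@(5, 13): e=[4,8,0] → ·  [on edge]
    (4,6)@(9, 13): e=[20,4,-12] → ·
    (6,6)@(13, 13): e=[36,0,-24] → ·  [on edge]
  covered (1 px):
    · · · · · · ·
    · · · · · · ·
    · · · · · · ·
    · · · · · · ·
    · · · · · · ·
    · · · · # · ·
    · · · · · · ·
    · · · · · · ·
    · · · · · · ·
    · · · · · · ·
    · · · · · · ·
    · · · · · · ·
T1:
  2·area = 70
  edge (0, 18)→(0, 4): d=(0,-14) top-left  bias=+0
  edge (0, 4)→(5, 16): d=(5,12) right/bottom  bias=-1
  edge (5, 16)→(0, 18): d=(-5,2) right/bottom  bias=-1
    (0,3)@(1, 7): e=[14,3,53] → #
    (1,3)@(3, 7): e=[42,-21,49] → ·
    (0,4)@(1, 9): e=[14,13,43] → #
    (1,4)@(3, 9): e=[42,-11,39] → ·
    (0,5)@(1, 11): e=[14,23,33] → #
    (1,5)@(3, 11): e=[42,-1,29] → ·
    (0,6)@(1, 13): e=[14,33,23] → #
    (1,6)@(3, 13): e=[42,9,19] → #
    (2,6)@(5, 13): e=[70,-15,15] → ·
    (0,7)@(1, 15): e=[14,43,13] → #
    (2,7)@(5, 15): e=[70,-5,5] → ·
    (0,8)@(1, 17): e=[14,53,3] → #
  covered (8 px):
    · · · · · · ·
    · · · · · · ·
    · · · · · · ·
    # · · · · · ·
    # · · · · · ·
    # · · · · · ·
    # # · · · · ·
    # # · · · · ·
    # · · · · · ·
    · · · · · · ·
    · · · · · · ·
    · · · · · · ·
T2:
  2·area = 28
  edge (0, 17)→(5, 11): d=(5,-6) top-left  bias=+0
  edge (5, 11)→(13, 7): d=(8,-4) top-left  bias=+0
  edge (13, 7)→(0, 17): d=(-13,10) right/bottom  bias=-1
    (6,3)@(13, 7): e=[28,0,0] → ·  [on edge]
    (4,4)@(9, 9): e=[14,0,14] → #  [on edge]
    (5,4)@(11, 9): e=[26,8,-6] → ·
    (2,5)@(5, 11): e=[0,0,28] → #  [on edge]
    (3,5)@(7, 11): e=[12,8,8] → #
    (4,5)@(9, 11): e=[24,16,-12] → ·
    (0,6)@(1, 13): e=[-14,0,42] → ·  [on edge]
    (2,6)@(5, 13): e=[10,16,2] → #
    (3,6)@(7, 13): e=[22,24,-18] → ·
    (2,7)@(5, 15): e=[20,32,-24] → ·
  covered (4 px):
    · · · · · · ·
    · · · · · · ·
    · · · · · · ·
    · · · · · · ·
    · · · · # · ·
    · · # # · · ·
    · · # · · · ·
    · · · · · · ·
    · · · · · · ·
    · · · · · · ·
    · · · · · · ·
    · · · · · · ·

Final: [[0,3],[0,4],[0,5],[0,6],[1,6],[0,7],[1,7],[0,8]]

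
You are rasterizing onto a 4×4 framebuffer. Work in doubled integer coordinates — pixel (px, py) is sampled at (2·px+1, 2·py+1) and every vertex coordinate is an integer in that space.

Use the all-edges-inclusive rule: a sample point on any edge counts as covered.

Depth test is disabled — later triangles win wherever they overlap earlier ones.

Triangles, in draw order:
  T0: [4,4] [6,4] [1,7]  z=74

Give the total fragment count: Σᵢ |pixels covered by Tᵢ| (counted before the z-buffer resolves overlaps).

T0:
  2·area = 6
  edge (4, 4)→(6, 4): d=(2,0) inclusive
  edge (6, 4)→(1, 7): d=(-5,3) inclusive
  edge (1, 7)→(4, 4): d=(3,-3) inclusive
    (3,0)@(7, 1): e=[-6,12,0] → ·  [on edge]
    (2,1)@(5, 3): e=[-2,8,0] → ·  [on edge]
    (1,2)@(3, 5): e=[2,4,0] → #  [on edge]
    (2,2)@(5, 5): e=[2,-2,6] → ·
    (0,3)@(1, 7): e=[6,0,0] → #  [on edge]
    (1,3)@(3, 7): e=[6,-6,6] → ·
  covered (2 px):
    · · · ·
    · · · ·
    · # · ·
    # · · ·

Answer: 2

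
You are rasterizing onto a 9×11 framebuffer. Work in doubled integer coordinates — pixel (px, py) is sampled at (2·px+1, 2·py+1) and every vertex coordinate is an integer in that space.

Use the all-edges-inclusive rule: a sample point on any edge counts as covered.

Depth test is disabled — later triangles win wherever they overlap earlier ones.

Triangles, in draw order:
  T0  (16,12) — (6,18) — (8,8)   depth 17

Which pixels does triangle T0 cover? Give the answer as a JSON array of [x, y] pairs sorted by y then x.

T0:
  2·area = 88
  edge (16, 12)→(6, 18): d=(-10,6) inclusive
  edge (6, 18)→(8, 8): d=(2,-10) inclusive
  edge (8, 8)→(16, 12): d=(8,4) inclusive
    (4,1)@(9, 3): e=[132,0,-44] → ·  [on edge]
    (4,4)@(9, 9): e=[72,12,4] → #
    (5,4)@(11, 9): e=[60,32,-4] → ·
    (4,5)@(9, 11): e=[52,16,20] → #
    (5,5)@(11, 11): e=[40,36,12] → #
    (6,5)@(13, 11): e=[28,56,4] → #
    (7,5)@(15, 11): e=[16,76,-4] → ·
    (3,6)@(7, 13): e=[44,0,44] → #  [on edge]
    (7,6)@(15, 13): e=[-4,80,12] → ·
    (3,7)@(7, 15): e=[24,4,60] → #
    (5,7)@(11, 15): e=[0,44,44] → #  [on edge]
    (6,7)@(13, 15): e=[-12,64,36] → ·
    (0,10)@(1, 21): e=[0,-44,132] → ·  [on edge]
  covered (12 px):
    · · · · · · · · ·
    · · · · · · · · ·
    · · · · · · · · ·
    · · · · · · · · ·
    · · · · # · · · ·
    · · · · # # # · ·
    · · · # # # # · ·
    · · · # # # · · ·
    · · · # · · · · ·
    · · · · · · · · ·
    · · · · · · · · ·

Final: [[4,4],[4,5],[5,5],[6,5],[3,6],[4,6],[5,6],[6,6],[3,7],[4,7],[5,7],[3,8]]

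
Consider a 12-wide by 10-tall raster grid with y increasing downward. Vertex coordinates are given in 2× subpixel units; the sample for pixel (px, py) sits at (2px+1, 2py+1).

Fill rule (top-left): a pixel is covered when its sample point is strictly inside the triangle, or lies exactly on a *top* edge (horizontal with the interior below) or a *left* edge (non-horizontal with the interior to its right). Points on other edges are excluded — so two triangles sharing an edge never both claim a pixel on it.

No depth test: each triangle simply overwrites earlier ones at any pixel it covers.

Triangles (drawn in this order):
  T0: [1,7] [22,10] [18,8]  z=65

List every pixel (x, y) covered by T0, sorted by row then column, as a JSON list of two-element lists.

T0:
  2·area = 30  (B↔C swapped to make it positive)
  edge (1, 7)→(18, 8): d=(17,1) right/bottom  bias=-1
  edge (18, 8)→(22, 10): d=(4,2) right/bottom  bias=-1
  edge (22, 10)→(1, 7): d=(-21,-3) top-left  bias=+0
    (0,3)@(1, 7): e=[0,30,0] → ·  [on edge]
    (7,4)@(15, 9): e=[20,10,0] → #  [on edge]
    (8,4)@(17, 9): e=[18,6,6] → #
    (9,4)@(19, 9): e=[16,2,12] → #
    (10,4)@(21, 9): e=[14,-2,18] → ·
    (7,5)@(15, 11): e=[54,18,-42] → ·
    (8,5)@(17, 11): e=[52,14,-36] → ·
    (9,5)@(19, 11): e=[50,10,-30] → ·
  covered (3 px):
    · · · · · · · · · · · ·
    · · · · · · · · · · · ·
    · · · · · · · · · · · ·
    · · · · · · · · · · · ·
    · · · · · · · # # # · ·
    · · · · · · · · · · · ·
    · · · · · · · · · · · ·
    · · · · · · · · · · · ·
    · · · · · · · · · · · ·
    · · · · · · · · · · · ·

Result: [[7,4],[8,4],[9,4]]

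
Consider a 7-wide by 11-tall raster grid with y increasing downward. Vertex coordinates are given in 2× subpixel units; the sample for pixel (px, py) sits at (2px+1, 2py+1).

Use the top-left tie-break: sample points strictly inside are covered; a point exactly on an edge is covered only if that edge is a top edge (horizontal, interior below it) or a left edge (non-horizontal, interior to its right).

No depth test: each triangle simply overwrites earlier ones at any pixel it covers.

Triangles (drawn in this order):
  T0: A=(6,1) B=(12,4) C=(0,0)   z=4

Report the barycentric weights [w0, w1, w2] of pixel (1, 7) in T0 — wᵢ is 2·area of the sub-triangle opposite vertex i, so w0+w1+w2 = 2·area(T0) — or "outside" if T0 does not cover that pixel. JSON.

T0:
  2·area = 12
  edge (6, 1)→(12, 4): d=(6,3) right/bottom  bias=-1
  edge (12, 4)→(0, 0): d=(-12,-4) top-left  bias=+0
  edge (0, 0)→(6, 1): d=(6,1) right/bottom  bias=-1
    (1,0)@(3, 1): e=[9,0,3] → █  [on edge]
    (2,0)@(5, 1): e=[3,8,1] → █
    (3,0)@(7, 1): e=[-3,16,-1] → ·
    (1,1)@(3, 3): e=[21,-24,15] → ·
    (2,1)@(5, 3): e=[15,-16,13] → ·
    (4,1)@(9, 3): e=[3,0,9] → █  [on edge]
    (5,1)@(11, 3): e=[-3,8,7] → ·
    (4,2)@(9, 5): e=[15,-24,21] → ·
  covered (3 px):
    · █ █ · · · ·
    · · · · █ · ·
    · · · · · · ·
    · · · · · · ·
    · · · · · · ·
    · · · · · · ·
    · · · · · · ·
    · · · · · · ·
    · · · · · · ·
    · · · · · · ·
    · · · · · · ·

Final: "outside"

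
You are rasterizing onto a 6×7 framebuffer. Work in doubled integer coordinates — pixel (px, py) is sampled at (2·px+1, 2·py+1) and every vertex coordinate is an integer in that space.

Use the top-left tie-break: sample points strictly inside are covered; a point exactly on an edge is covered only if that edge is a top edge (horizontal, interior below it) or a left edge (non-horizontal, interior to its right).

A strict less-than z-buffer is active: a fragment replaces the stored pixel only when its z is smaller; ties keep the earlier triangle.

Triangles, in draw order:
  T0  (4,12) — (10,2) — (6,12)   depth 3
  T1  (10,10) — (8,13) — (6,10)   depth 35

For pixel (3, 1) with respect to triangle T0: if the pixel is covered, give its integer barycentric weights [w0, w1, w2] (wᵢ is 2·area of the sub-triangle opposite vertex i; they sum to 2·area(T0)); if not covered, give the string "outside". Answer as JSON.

T0:
  2·area = 20
  edge (4, 12)→(10, 2): d=(6,-10) top-left  bias=+0
  edge (10, 2)→(6, 12): d=(-4,10) right/bottom  bias=-1
  edge (6, 12)→(4, 12): d=(-2,0) right/bottom  bias=-1
    (3,3)@(7, 7): e=[0,10,10] → X  [on edge]
    (4,3)@(9, 7): e=[20,-10,10] → .
    (3,4)@(7, 9): e=[12,2,6] → X
    (4,4)@(9, 9): e=[32,-18,6] → .
    (2,5)@(5, 11): e=[4,14,2] → X
    (3,5)@(7, 11): e=[24,-6,2] → .
    (2,6)@(5, 13): e=[16,6,-2] → .
  covered (3 px):
    . . . . . .
    . . . . . .
    . . . . . .
    . . . X . .
    . . . X . .
    . . X . . .
    . . . . . .
T1:
  2·area = 12
  edge (10, 10)→(8, 13): d=(-2,3) right/bottom  bias=-1
  edge (8, 13)→(6, 10): d=(-2,-3) top-left  bias=+0
  edge (6, 10)→(10, 10): d=(4,0) top-left  bias=+0
    (3,5)@(7, 11): e=[7,1,4] → X
    (4,5)@(9, 11): e=[1,7,4] → X
    (5,5)@(11, 11): e=[-5,13,4] → .
    (3,6)@(7, 13): e=[3,-3,12] → .
    (4,6)@(9, 13): e=[-3,3,12] → .
  covered (2 px):
    . . . . . .
    . . . . . .
    . . . . . .
    . . . . . .
    . . . . . .
    . . . X X .
    . . . . . .

Result: "outside"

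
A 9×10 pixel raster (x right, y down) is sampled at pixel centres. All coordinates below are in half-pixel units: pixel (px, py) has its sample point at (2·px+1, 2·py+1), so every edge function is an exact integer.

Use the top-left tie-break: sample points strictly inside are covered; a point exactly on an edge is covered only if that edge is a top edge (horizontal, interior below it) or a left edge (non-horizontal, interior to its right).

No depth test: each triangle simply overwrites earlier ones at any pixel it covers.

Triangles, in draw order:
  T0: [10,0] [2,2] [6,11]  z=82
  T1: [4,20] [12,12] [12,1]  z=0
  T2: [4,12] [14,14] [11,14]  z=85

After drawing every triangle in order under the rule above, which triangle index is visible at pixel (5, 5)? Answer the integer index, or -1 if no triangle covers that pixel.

T0:
  2·area = 80  (B↔C swapped to make it positive)
  edge (10, 0)→(6, 11): d=(-4,11) right/bottom  bias=-1
  edge (6, 11)→(2, 2): d=(-4,-9) top-left  bias=+0
  edge (2, 2)→(10, 0): d=(8,-2) top-left  bias=+0
    (3,0)@(7, 1): e=[29,49,2] → X
    (4,0)@(9, 1): e=[7,67,6] → X
    (5,0)@(11, 1): e=[-15,85,10] → .
    (1,1)@(3, 3): e=[65,5,10] → X
    (2,1)@(5, 3): e=[43,23,14] → X
    (4,1)@(9, 3): e=[-1,59,22] → .
    (1,2)@(3, 5): e=[57,-3,26] → .
    (2,2)@(5, 5): e=[35,15,30] → X
    (4,2)@(9, 5): e=[-9,51,38] → .
    (2,3)@(5, 7): e=[27,7,46] → X
    (4,3)@(9, 7): e=[-17,43,54] → .
    (2,4)@(5, 9): e=[19,-1,62] → .
  covered (9 px):
    . . . X X . . . .
    . X X X . . . . .
    . . X X . . . . .
    . . X X . . . . .
    . . . . . . . . .
    . . . . . . . . .
    . . . . . . . . .
    . . . . . . . . .
    . . . . . . . . .
    . . . . . . . . .
T1:
  2·area = 88  (B↔C swapped to make it positive)
  edge (4, 20)→(12, 1): d=(8,-19) top-left  bias=+0
  edge (12, 1)→(12, 12): d=(0,11) right/bottom  bias=-1
  edge (12, 12)→(4, 20): d=(-8,8) right/bottom  bias=-1
    (5,2)@(11, 5): e=[13,11,64] → X
    (6,2)@(13, 5): e=[51,-11,48] → .
    (5,3)@(11, 7): e=[29,11,48] → X
    (6,3)@(13, 7): e=[67,-11,32] → .
    (8,3)@(17, 7): e=[143,-55,0] → .  [on edge]
    (4,4)@(9, 9): e=[7,33,48] → X
    (6,4)@(13, 9): e=[83,-11,16] → .
    (7,4)@(15, 9): e=[121,-33,0] → .  [on edge]
    (4,5)@(9, 11): e=[23,33,32] → X
    (6,5)@(13, 11): e=[99,-11,0] → .  [on edge]
    (3,6)@(7, 13): e=[1,55,32] → X
    (5,6)@(11, 13): e=[77,11,0] → .  [on edge]
    (4,7)@(9, 15): e=[55,33,0] → .  [on edge]
    (3,8)@(7, 17): e=[33,55,0] → .  [on edge]
    (2,9)@(5, 19): e=[11,77,0] → .  [on edge]
  covered (9 px):
    . . . . . . . . .
    . . . . . . . . .
    . . . . . X . . .
    . . . . . X . . .
    . . . . X X . . .
    . . . . X X . . .
    . . . X X . . . .
    . . . X . . . . .
    . . . . . . . . .
    . . . . . . . . .
T2:
  2·area = 6
  edge (4, 12)→(14, 14): d=(10,2) right/bottom  bias=-1
  edge (14, 14)→(11, 14): d=(-3,0) right/bottom  bias=-1
  edge (11, 14)→(4, 12): d=(-7,-2) top-left  bias=+0
    (4,6)@(9, 13): e=[0,3,3] → .  [on edge]
  covered (0 px):
    . . . . . . . . .
    . . . . . . . . .
    . . . . . . . . .
    . . . . . . . . .
    . . . . . . . . .
    . . . . . . . . .
    . . . . . . . . .
    . . . . . . . . .
    . . . . . . . . .
    . . . . . . . . .

Z-buffer (winner per pixel, '.' = empty):
  . . . 0 0 . . . .
  . 0 0 0 . . . . .
  . . 0 0 . 1 . . .
  . . 0 0 . 1 . . .
  . . . . 1 1 . . .
  . . . . 1 1 . . .
  . . . 1 1 . . . .
  . . . 1 . . . . .
  . . . . . . . . .
  . . . . . . . . .

Result: 1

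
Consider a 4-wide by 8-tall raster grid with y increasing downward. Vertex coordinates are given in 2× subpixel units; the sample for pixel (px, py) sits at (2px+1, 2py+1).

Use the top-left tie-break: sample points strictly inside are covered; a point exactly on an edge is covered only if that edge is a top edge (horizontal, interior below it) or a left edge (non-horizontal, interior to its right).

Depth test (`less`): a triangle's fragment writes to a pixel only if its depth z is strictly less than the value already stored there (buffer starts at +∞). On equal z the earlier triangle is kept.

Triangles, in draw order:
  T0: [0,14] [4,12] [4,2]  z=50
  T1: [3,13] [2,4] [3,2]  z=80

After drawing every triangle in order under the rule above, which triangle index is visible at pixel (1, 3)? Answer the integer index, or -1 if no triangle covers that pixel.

T0:
  2·area = 40  (B↔C swapped to make it positive)
  edge (0, 14)→(4, 2): d=(4,-12) top-left  bias=+0
  edge (4, 2)→(4, 12): d=(0,10) right/bottom  bias=-1
  edge (4, 12)→(0, 14): d=(-4,2) right/bottom  bias=-1
    (1,2)@(3, 5): e=[0,10,30] → █  [on edge]
    (2,2)@(5, 5): e=[24,-10,26] → ·
    (1,3)@(3, 7): e=[8,10,22] → █
    (2,3)@(5, 7): e=[32,-10,18] → ·
    (1,4)@(3, 9): e=[16,10,14] → █
    (2,4)@(5, 9): e=[40,-10,10] → ·
    (0,5)@(1, 11): e=[0,30,10] → █  [on edge]
    (2,5)@(5, 11): e=[48,-10,2] → ·
    (0,6)@(1, 13): e=[8,30,2] → █
    (1,6)@(3, 13): e=[32,10,-2] → ·
    (0,7)@(1, 15): e=[16,30,-6] → ·
  covered (6 px):
    · · · ·
    · · · ·
    · █ · ·
    · █ · ·
    · █ · ·
    █ █ · ·
    █ · · ·
    · · · ·
T1:
  2·area = 11
  edge (3, 13)→(2, 4): d=(-1,-9) top-left  bias=+0
  edge (2, 4)→(3, 2): d=(1,-2) top-left  bias=+0
  edge (3, 2)→(3, 13): d=(0,11) right/bottom  bias=-1
    (1,0)@(3, 1): e=[12,-1,0] → ·  [on edge]
    (1,1)@(3, 3): e=[10,1,0] → ·  [on edge]
    (1,2)@(3, 5): e=[8,3,0] → ·  [on edge]
    (1,3)@(3, 7): e=[6,5,0] → ·  [on edge]
    (1,4)@(3, 9): e=[4,7,0] → ·  [on edge]
    (1,5)@(3, 11): e=[2,9,0] → ·  [on edge]
    (1,6)@(3, 13): e=[0,11,0] → ·  [on edge]
    (1,7)@(3, 15): e=[-2,13,0] → ·  [on edge]
  covered (0 px):
    · · · ·
    · · · ·
    · · · ·
    · · · ·
    · · · ·
    · · · ·
    · · · ·
    · · · ·

Z-buffer (winner per pixel, '.' = empty):
  . . . .
  . . . .
  . 0 . .
  . 0 . .
  . 0 . .
  0 0 . .
  0 . . .
  . . . .

Final: 0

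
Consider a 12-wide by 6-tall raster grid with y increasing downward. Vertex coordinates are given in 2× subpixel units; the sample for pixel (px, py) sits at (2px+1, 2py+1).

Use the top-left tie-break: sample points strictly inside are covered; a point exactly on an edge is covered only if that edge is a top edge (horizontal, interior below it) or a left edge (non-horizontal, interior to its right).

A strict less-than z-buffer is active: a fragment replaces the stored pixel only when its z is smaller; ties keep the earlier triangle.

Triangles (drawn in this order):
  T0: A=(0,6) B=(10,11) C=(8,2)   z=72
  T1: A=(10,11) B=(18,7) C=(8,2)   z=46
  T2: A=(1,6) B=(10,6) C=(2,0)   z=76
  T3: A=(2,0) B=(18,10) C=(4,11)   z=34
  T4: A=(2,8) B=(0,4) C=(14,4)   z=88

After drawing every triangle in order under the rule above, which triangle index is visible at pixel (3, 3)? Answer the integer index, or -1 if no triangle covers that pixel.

T0:
  2·area = 80  (B↔C swapped to make it positive)
  edge (0, 6)→(8, 2): d=(8,-4) top-left  bias=+0
  edge (8, 2)→(10, 11): d=(2,9) right/bottom  bias=-1
  edge (10, 11)→(0, 6): d=(-10,-5) top-left  bias=+0
    (3,1)@(7, 3): e=[4,11,65] → █
    (4,1)@(9, 3): e=[12,-7,75] → ·
    (1,2)@(3, 5): e=[4,51,25] → █
    (2,2)@(5, 5): e=[12,33,35] → █
    (4,2)@(9, 5): e=[28,-3,55] → ·
    (1,3)@(3, 7): e=[20,55,5] → █
    (4,3)@(9, 7): e=[44,1,35] → █
    (5,3)@(11, 7): e=[52,-17,45] → ·
    (1,4)@(3, 9): e=[36,59,-15] → ·
    (2,4)@(5, 9): e=[44,41,-5] → ·
    (3,4)@(7, 9): e=[52,23,5] → █
    (5,4)@(11, 9): e=[68,-13,25] → ·
  covered (10 px):
    · · · · · · · · · · · ·
    · · · █ · · · · · · · ·
    · █ █ █ · · · · · · · ·
    · █ █ █ █ · · · · · · ·
    · · · █ █ · · · · · · ·
    · · · · · · · · · · · ·
T1:
  2·area = 80  (B↔C swapped to make it positive)
  edge (10, 11)→(8, 2): d=(-2,-9) top-left  bias=+0
  edge (8, 2)→(18, 7): d=(10,5) right/bottom  bias=-1
  edge (18, 7)→(10, 11): d=(-8,4) right/bottom  bias=-1
    (4,1)@(9, 3): e=[7,5,68] → █
    (5,1)@(11, 3): e=[25,-5,60] → ·
    (4,2)@(9, 5): e=[3,25,52] → █
    (5,2)@(11, 5): e=[21,15,44] → █
    (6,2)@(13, 5): e=[39,5,36] → █
    (7,2)@(15, 5): e=[57,-5,28] → ·
    (4,3)@(9, 7): e=[-1,45,36] → ·
    (5,3)@(11, 7): e=[17,35,28] → █
    (7,3)@(15, 7): e=[53,15,12] → █
    (8,3)@(17, 7): e=[71,5,4] → █
    (9,3)@(19, 7): e=[89,-5,-4] → ·
    (5,4)@(11, 9): e=[13,55,12] → █
  covered (10 px):
    · · · · · · · · · · · ·
    · · · · █ · · · · · · ·
    · · · · █ █ █ · · · · ·
    · · · · · █ █ █ █ · · ·
    · · · · · █ █ · · · · ·
    · · · · · · · · · · · ·
T2:
  2·area = 54  (B↔C swapped to make it positive)
  edge (1, 6)→(2, 0): d=(1,-6) top-left  bias=+0
  edge (2, 0)→(10, 6): d=(8,6) right/bottom  bias=-1
  edge (10, 6)→(1, 6): d=(-9,0) right/bottom  bias=-1
    (1,0)@(3, 1): e=[7,2,45] → █
    (2,0)@(5, 1): e=[19,-10,45] → ·
    (1,1)@(3, 3): e=[9,18,27] → █
    (2,1)@(5, 3): e=[21,6,27] → █
    (3,1)@(7, 3): e=[33,-6,27] → ·
    (1,2)@(3, 5): e=[11,34,9] → █
    (3,2)@(7, 5): e=[35,10,9] → █
    (4,2)@(9, 5): e=[47,-2,9] → ·
    (1,3)@(3, 7): e=[13,50,-9] → ·
    (2,3)@(5, 7): e=[25,38,-9] → ·
    (3,3)@(7, 7): e=[37,26,-9] → ·
  covered (6 px):
    · █ · · · · · · · · · ·
    · █ █ · · · · · · · · ·
    · █ █ █ · · · · · · · ·
    · · · · · · · · · · · ·
    · · · · · · · · · · · ·
    · · · · · · · · · · · ·
T3:
  2·area = 156
  edge (2, 0)→(18, 10): d=(16,10) right/bottom  bias=-1
  edge (18, 10)→(4, 11): d=(-14,1) right/bottom  bias=-1
  edge (4, 11)→(2, 0): d=(-2,-11) top-left  bias=+0
    (1,0)@(3, 1): e=[6,141,9] → █
    (2,0)@(5, 1): e=[-14,139,31] → ·
    (1,1)@(3, 3): e=[38,113,5] → █
    (2,1)@(5, 3): e=[18,111,27] → █
    (3,1)@(7, 3): e=[-2,109,49] → ·
    (1,2)@(3, 5): e=[70,85,1] → █
    (3,2)@(7, 5): e=[30,81,45] → █
    (4,2)@(9, 5): e=[10,79,67] → █
    (5,2)@(11, 5): e=[-10,77,89] → ·
    (1,3)@(3, 7): e=[102,57,-3] → ·
    (2,3)@(5, 7): e=[82,55,19] → █
    (5,3)@(11, 7): e=[22,49,85] → █
  covered (18 px):
    · █ · · · · · · · · · ·
    · █ █ · · · · · · · · ·
    · █ █ █ █ · · · · · · ·
    · · █ █ █ █ █ · · · · ·
    · · █ █ █ █ █ █ · · · ·
    · · · · · · · · · · · ·
T4:
  2·area = 56
  edge (2, 8)→(0, 4): d=(-2,-4) top-left  bias=+0
  edge (0, 4)→(14, 4): d=(14,0) top-left  bias=+0
  edge (14, 4)→(2, 8): d=(-12,4) right/bottom  bias=-1
    (11,0)@(23, 1): e=[98,-42,0] → ·  [on edge]
    (8,1)@(17, 3): e=[70,-14,0] → ·  [on edge]
    (0,2)@(1, 5): e=[2,14,40] → █
    (1,2)@(3, 5): e=[10,14,32] → █
    (2,2)@(5, 5): e=[18,14,24] → █
    (3,2)@(7, 5): e=[26,14,16] → █
    (4,2)@(9, 5): e=[34,14,8] → █
    (5,2)@(11, 5): e=[42,14,0] → ·  [on edge]
    (0,3)@(1, 7): e=[-2,42,16] → ·
    (1,3)@(3, 7): e=[6,42,8] → █
    (2,3)@(5, 7): e=[14,42,0] → ·  [on edge]
    (3,3)@(7, 7): e=[22,42,-8] → ·
  covered (6 px):
    · · · · · · · · · · · ·
    · · · · · · · · · · · ·
    █ █ █ █ █ · · · · · · ·
    · █ · · · · · · · · · ·
    · · · · · · · · · · · ·
    · · · · · · · · · · · ·

Z-buffer (winner per pixel, '.' = empty):
  . 3 . . . . . . . . . .
  . 3 3 0 1 . . . . . . .
  4 3 3 3 3 1 1 . . . . .
  . 0 3 3 3 3 3 1 1 . . .
  . . 3 3 3 3 3 3 . . . .
  . . . . . . . . . . . .

Result: 3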